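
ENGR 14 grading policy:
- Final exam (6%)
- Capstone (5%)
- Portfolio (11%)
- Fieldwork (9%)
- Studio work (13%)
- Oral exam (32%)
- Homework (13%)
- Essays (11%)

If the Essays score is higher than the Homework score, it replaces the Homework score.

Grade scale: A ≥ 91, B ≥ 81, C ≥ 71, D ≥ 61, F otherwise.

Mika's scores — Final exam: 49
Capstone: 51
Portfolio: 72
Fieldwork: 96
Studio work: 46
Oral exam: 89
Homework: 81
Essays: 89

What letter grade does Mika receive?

C

Essays (89) > Homework (81), so Homework counts as 89.
Weighted total:
  Final exam 49 × 0.06 = 2.94
  Capstone 51 × 0.05 = 2.55
  Portfolio 72 × 0.11 = 7.92
  Fieldwork 96 × 0.09 = 8.64
  Studio work 46 × 0.13 = 5.98
  Oral exam 89 × 0.32 = 28.48
  Homework 89 × 0.13 = 11.57
  Essays 89 × 0.11 = 9.79
Sum = 77.87
77.87 is ≥ 71 and < 81 → C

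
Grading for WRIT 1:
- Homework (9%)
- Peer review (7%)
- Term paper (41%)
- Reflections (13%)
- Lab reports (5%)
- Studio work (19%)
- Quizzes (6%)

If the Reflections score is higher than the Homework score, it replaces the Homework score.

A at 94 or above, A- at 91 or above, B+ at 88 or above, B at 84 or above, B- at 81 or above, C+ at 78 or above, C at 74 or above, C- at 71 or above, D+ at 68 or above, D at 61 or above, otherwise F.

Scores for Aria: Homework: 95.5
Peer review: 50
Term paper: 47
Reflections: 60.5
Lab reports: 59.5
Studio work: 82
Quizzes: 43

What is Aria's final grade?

Reflections (60.5) ≤ Homework (95.5), so Homework stays at 95.5.
Weighted total:
  Homework 95.5 × 0.09 = 8.595
  Peer review 50 × 0.07 = 3.5
  Term paper 47 × 0.41 = 19.27
  Reflections 60.5 × 0.13 = 7.865
  Lab reports 59.5 × 0.05 = 2.975
  Studio work 82 × 0.19 = 15.58
  Quizzes 43 × 0.06 = 2.58
Sum = 60.365
60.365 < 61 → F

F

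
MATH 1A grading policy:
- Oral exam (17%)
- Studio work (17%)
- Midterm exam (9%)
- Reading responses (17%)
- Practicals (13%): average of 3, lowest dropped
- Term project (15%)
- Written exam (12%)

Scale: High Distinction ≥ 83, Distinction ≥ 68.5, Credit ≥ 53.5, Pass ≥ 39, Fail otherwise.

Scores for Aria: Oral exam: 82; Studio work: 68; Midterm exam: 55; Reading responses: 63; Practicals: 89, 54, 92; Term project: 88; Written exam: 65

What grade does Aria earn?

Distinction

Practicals: drop 54 → average of remaining 2 = 181/2 = 90.5
Weighted total:
  Oral exam 82 × 0.17 = 13.94
  Studio work 68 × 0.17 = 11.56
  Midterm exam 55 × 0.09 = 4.95
  Reading responses 63 × 0.17 = 10.71
  Practicals 90.5 × 0.13 = 11.765
  Term project 88 × 0.15 = 13.2
  Written exam 65 × 0.12 = 7.8
Sum = 73.925
73.925 is ≥ 68.5 and < 83 → Distinction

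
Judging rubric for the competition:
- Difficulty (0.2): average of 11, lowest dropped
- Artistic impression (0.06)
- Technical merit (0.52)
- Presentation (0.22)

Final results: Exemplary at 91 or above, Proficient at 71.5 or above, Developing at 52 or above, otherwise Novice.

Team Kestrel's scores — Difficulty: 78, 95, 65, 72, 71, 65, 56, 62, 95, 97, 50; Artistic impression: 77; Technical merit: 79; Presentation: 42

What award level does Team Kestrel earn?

Difficulty: drop 50 → average of remaining 10 = 756/10 = 75.6
Weighted total:
  Difficulty 75.6 × 0.2 = 15.12
  Artistic impression 77 × 0.06 = 4.62
  Technical merit 79 × 0.52 = 41.08
  Presentation 42 × 0.22 = 9.24
Sum = 70.06
70.06 is ≥ 52 and < 71.5 → Developing

Developing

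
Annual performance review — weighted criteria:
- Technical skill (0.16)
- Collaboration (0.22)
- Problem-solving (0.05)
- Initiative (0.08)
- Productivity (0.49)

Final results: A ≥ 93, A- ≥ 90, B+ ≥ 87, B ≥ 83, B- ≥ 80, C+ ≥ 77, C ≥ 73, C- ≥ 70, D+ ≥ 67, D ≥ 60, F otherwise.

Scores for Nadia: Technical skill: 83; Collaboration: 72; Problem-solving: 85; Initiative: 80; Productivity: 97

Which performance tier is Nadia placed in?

B+

Weighted total:
  Technical skill 83 × 0.16 = 13.28
  Collaboration 72 × 0.22 = 15.84
  Problem-solving 85 × 0.05 = 4.25
  Initiative 80 × 0.08 = 6.4
  Productivity 97 × 0.49 = 47.53
Sum = 87.3
87.3 is ≥ 87 and < 90 → B+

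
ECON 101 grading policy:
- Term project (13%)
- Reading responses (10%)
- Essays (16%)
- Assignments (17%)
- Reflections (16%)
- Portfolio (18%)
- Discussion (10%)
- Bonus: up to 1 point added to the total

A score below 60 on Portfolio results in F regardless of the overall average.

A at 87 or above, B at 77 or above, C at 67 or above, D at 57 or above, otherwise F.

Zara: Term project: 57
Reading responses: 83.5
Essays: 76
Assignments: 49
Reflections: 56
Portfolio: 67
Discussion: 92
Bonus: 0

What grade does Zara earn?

D

Portfolio score 67 ≥ 60: minimum met.
Weighted total:
  Term project 57 × 0.13 = 7.41
  Reading responses 83.5 × 0.1 = 8.35
  Essays 76 × 0.16 = 12.16
  Assignments 49 × 0.17 = 8.33
  Reflections 56 × 0.16 = 8.96
  Portfolio 67 × 0.18 = 12.06
  Discussion 92 × 0.1 = 9.2
Sum = 66.47
Bonus: 66.47 + 0 = 66.47
66.47 is ≥ 57 and < 67 → D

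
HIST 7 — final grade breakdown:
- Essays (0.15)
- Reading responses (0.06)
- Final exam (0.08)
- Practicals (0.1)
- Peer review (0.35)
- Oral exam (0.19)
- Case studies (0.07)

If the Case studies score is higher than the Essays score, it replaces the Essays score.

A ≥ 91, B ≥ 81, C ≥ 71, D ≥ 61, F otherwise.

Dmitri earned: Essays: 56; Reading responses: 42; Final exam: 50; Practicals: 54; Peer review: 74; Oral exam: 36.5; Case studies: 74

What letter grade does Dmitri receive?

Case studies (74) > Essays (56), so Essays counts as 74.
Weighted total:
  Essays 74 × 0.15 = 11.1
  Reading responses 42 × 0.06 = 2.52
  Final exam 50 × 0.08 = 4
  Practicals 54 × 0.1 = 5.4
  Peer review 74 × 0.35 = 25.9
  Oral exam 36.5 × 0.19 = 6.935
  Case studies 74 × 0.07 = 5.18
Sum = 61.035
61.035 is ≥ 61 and < 71 → D

D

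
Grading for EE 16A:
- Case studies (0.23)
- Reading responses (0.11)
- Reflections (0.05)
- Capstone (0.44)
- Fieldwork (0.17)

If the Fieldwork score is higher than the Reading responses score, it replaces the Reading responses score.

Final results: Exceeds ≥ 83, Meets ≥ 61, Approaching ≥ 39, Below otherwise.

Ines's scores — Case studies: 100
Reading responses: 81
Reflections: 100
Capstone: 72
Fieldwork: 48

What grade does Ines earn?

Meets

Fieldwork (48) ≤ Reading responses (81), so Reading responses stays at 81.
Weighted total:
  Case studies 100 × 0.23 = 23
  Reading responses 81 × 0.11 = 8.91
  Reflections 100 × 0.05 = 5
  Capstone 72 × 0.44 = 31.68
  Fieldwork 48 × 0.17 = 8.16
Sum = 76.75
76.75 is ≥ 61 and < 83 → Meets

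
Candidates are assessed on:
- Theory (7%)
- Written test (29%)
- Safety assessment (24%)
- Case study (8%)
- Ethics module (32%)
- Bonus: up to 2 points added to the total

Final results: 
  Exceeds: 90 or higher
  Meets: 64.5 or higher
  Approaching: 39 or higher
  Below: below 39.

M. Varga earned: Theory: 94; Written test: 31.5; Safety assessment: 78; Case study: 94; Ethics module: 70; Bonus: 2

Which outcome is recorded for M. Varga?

Weighted total:
  Theory 94 × 0.07 = 6.58
  Written test 31.5 × 0.29 = 9.135
  Safety assessment 78 × 0.24 = 18.72
  Case study 94 × 0.08 = 7.52
  Ethics module 70 × 0.32 = 22.4
Sum = 64.355
Bonus: 64.355 + 2 = 66.355
66.355 is ≥ 64.5 and < 90 → Meets

Meets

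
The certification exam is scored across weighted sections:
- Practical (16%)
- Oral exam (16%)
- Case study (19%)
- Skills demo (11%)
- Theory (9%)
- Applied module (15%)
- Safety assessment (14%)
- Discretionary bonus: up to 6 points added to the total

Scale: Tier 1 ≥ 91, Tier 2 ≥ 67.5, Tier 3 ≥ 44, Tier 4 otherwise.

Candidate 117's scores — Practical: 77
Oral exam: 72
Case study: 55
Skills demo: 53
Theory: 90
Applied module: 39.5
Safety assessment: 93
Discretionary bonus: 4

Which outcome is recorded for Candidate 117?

Weighted total:
  Practical 77 × 0.16 = 12.32
  Oral exam 72 × 0.16 = 11.52
  Case study 55 × 0.19 = 10.45
  Skills demo 53 × 0.11 = 5.83
  Theory 90 × 0.09 = 8.1
  Applied module 39.5 × 0.15 = 5.925
  Safety assessment 93 × 0.14 = 13.02
Sum = 67.165
Discretionary bonus: 67.165 + 4 = 71.165
71.165 is ≥ 67.5 and < 91 → Tier 2

Tier 2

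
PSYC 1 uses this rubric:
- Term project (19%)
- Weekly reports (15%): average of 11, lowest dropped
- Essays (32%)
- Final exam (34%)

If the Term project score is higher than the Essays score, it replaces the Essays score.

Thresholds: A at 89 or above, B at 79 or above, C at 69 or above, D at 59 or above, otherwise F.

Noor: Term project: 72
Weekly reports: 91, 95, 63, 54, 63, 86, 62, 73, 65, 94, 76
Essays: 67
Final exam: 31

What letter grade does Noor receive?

Weekly reports: drop 54 → average of remaining 10 = 768/10 = 76.8
Term project (72) > Essays (67), so Essays counts as 72.
Weighted total:
  Term project 72 × 0.19 = 13.68
  Weekly reports 76.8 × 0.15 = 11.52
  Essays 72 × 0.32 = 23.04
  Final exam 31 × 0.34 = 10.54
Sum = 58.78
58.78 < 59 → F

F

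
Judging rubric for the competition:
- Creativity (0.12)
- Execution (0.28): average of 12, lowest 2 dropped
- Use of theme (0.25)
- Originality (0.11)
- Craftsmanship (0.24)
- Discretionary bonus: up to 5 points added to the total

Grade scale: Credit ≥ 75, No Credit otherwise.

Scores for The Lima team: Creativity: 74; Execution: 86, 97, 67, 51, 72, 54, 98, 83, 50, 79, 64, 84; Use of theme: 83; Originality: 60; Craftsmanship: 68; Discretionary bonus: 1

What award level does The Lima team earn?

Execution: drop 50, 51 → average of remaining 10 = 784/10 = 78.4
Weighted total:
  Creativity 74 × 0.12 = 8.88
  Execution 78.4 × 0.28 = 21.952
  Use of theme 83 × 0.25 = 20.75
  Originality 60 × 0.11 = 6.6
  Craftsmanship 68 × 0.24 = 16.32
Sum = 74.502
Discretionary bonus: 74.502 + 1 = 75.502
75.502 ≥ 75 → Credit

Credit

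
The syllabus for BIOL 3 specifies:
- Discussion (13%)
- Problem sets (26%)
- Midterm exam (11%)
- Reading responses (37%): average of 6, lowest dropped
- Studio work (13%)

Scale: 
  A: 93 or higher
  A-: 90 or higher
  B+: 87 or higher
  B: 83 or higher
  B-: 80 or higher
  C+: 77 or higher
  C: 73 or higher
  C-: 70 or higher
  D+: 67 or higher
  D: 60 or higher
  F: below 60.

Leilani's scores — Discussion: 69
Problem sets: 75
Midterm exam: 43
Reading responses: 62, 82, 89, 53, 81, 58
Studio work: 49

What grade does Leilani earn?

D+

Reading responses: drop 53 → average of remaining 5 = 372/5 = 74.4
Weighted total:
  Discussion 69 × 0.13 = 8.97
  Problem sets 75 × 0.26 = 19.5
  Midterm exam 43 × 0.11 = 4.73
  Reading responses 74.4 × 0.37 = 27.528
  Studio work 49 × 0.13 = 6.37
Sum = 67.098
67.098 is ≥ 67 and < 70 → D+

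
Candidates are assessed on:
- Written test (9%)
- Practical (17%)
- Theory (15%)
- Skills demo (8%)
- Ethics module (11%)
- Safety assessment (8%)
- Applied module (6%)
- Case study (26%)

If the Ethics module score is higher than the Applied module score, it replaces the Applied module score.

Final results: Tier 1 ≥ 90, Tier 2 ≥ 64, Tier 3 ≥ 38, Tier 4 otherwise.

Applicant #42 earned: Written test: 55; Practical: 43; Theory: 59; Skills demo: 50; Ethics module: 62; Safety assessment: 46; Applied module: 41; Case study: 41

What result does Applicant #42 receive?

Tier 3

Ethics module (62) > Applied module (41), so Applied module counts as 62.
Weighted total:
  Written test 55 × 0.09 = 4.95
  Practical 43 × 0.17 = 7.31
  Theory 59 × 0.15 = 8.85
  Skills demo 50 × 0.08 = 4
  Ethics module 62 × 0.11 = 6.82
  Safety assessment 46 × 0.08 = 3.68
  Applied module 62 × 0.06 = 3.72
  Case study 41 × 0.26 = 10.66
Sum = 49.99
49.99 is ≥ 38 and < 64 → Tier 3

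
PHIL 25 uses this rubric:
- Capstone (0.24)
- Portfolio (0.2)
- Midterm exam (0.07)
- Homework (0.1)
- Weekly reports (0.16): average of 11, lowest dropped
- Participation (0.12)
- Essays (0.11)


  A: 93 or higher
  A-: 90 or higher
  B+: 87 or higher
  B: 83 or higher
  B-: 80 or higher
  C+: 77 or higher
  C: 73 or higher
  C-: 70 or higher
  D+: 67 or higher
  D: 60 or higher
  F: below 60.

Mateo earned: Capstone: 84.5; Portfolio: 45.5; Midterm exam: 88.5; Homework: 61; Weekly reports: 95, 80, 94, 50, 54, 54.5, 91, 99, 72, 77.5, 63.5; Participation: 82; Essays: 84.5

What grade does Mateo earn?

Weekly reports: drop 50 → average of remaining 10 = 780.5/10 = 78.05
Weighted total:
  Capstone 84.5 × 0.24 = 20.28
  Portfolio 45.5 × 0.2 = 9.1
  Midterm exam 88.5 × 0.07 = 6.195
  Homework 61 × 0.1 = 6.1
  Weekly reports 78.05 × 0.16 = 12.488
  Participation 82 × 0.12 = 9.84
  Essays 84.5 × 0.11 = 9.295
Sum = 73.298
73.298 is ≥ 73 and < 77 → C

C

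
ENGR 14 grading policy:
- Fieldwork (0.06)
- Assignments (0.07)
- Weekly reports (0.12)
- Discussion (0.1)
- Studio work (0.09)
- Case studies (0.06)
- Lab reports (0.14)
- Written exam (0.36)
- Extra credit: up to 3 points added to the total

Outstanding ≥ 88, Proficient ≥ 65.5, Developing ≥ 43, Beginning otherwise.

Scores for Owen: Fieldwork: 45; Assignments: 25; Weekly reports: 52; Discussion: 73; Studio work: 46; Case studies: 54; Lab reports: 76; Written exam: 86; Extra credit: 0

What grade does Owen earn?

Weighted total:
  Fieldwork 45 × 0.06 = 2.7
  Assignments 25 × 0.07 = 1.75
  Weekly reports 52 × 0.12 = 6.24
  Discussion 73 × 0.1 = 7.3
  Studio work 46 × 0.09 = 4.14
  Case studies 54 × 0.06 = 3.24
  Lab reports 76 × 0.14 = 10.64
  Written exam 86 × 0.36 = 30.96
Sum = 66.97
Extra credit: 66.97 + 0 = 66.97
66.97 is ≥ 65.5 and < 88 → Proficient

Proficient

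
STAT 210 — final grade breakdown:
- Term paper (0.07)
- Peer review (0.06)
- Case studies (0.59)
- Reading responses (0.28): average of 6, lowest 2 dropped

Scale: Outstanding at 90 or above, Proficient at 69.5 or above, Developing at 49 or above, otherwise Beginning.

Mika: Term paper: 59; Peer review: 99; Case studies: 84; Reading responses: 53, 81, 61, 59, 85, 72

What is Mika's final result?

Reading responses: drop 53, 59 → average of remaining 4 = 299/4 = 74.75
Weighted total:
  Term paper 59 × 0.07 = 4.13
  Peer review 99 × 0.06 = 5.94
  Case studies 84 × 0.59 = 49.56
  Reading responses 74.75 × 0.28 = 20.93
Sum = 80.56
80.56 is ≥ 69.5 and < 90 → Proficient

Proficient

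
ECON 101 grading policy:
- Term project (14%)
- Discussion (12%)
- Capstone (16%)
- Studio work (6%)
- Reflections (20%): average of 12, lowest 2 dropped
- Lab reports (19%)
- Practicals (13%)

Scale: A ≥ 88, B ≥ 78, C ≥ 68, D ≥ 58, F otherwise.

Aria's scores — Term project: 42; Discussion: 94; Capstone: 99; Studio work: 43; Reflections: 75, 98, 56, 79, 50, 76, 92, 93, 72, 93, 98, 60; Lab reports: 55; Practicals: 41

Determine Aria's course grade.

Reflections: drop 50, 56 → average of remaining 10 = 836/10 = 83.6
Weighted total:
  Term project 42 × 0.14 = 5.88
  Discussion 94 × 0.12 = 11.28
  Capstone 99 × 0.16 = 15.84
  Studio work 43 × 0.06 = 2.58
  Reflections 83.6 × 0.2 = 16.72
  Lab reports 55 × 0.19 = 10.45
  Practicals 41 × 0.13 = 5.33
Sum = 68.08
68.08 is ≥ 68 and < 78 → C

C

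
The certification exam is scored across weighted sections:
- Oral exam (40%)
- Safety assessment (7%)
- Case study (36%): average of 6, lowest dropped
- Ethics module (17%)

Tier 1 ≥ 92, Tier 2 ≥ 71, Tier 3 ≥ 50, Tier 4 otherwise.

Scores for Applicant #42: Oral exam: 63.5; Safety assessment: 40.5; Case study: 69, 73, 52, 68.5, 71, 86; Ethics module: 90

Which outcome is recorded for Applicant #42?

Tier 3

Case study: drop 52 → average of remaining 5 = 367.5/5 = 73.5
Weighted total:
  Oral exam 63.5 × 0.4 = 25.4
  Safety assessment 40.5 × 0.07 = 2.835
  Case study 73.5 × 0.36 = 26.46
  Ethics module 90 × 0.17 = 15.3
Sum = 69.995
69.995 is ≥ 50 and < 71 → Tier 3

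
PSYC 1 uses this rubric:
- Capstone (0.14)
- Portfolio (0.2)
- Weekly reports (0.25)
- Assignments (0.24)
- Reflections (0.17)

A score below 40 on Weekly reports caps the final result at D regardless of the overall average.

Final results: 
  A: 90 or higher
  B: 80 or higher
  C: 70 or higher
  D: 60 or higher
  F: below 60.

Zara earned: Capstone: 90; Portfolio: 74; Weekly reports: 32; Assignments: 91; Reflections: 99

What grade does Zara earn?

Weekly reports score 32 < 40: minimum not met.
Weighted total:
  Capstone 90 × 0.14 = 12.6
  Portfolio 74 × 0.2 = 14.8
  Weekly reports 32 × 0.25 = 8
  Assignments 91 × 0.24 = 21.84
  Reflections 99 × 0.17 = 16.83
Sum = 74.07
74.07 would be C; cap at D applies → D.

D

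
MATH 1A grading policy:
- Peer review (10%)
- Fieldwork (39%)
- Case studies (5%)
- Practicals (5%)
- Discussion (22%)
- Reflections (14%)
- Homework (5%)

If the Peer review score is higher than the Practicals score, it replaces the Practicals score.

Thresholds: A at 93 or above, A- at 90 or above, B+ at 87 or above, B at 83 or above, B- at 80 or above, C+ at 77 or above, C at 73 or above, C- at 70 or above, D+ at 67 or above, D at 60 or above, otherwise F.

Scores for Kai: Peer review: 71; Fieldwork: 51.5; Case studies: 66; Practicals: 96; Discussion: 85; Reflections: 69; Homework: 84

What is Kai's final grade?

Peer review (71) ≤ Practicals (96), so Practicals stays at 96.
Weighted total:
  Peer review 71 × 0.1 = 7.1
  Fieldwork 51.5 × 0.39 = 20.085
  Case studies 66 × 0.05 = 3.3
  Practicals 96 × 0.05 = 4.8
  Discussion 85 × 0.22 = 18.7
  Reflections 69 × 0.14 = 9.66
  Homework 84 × 0.05 = 4.2
Sum = 67.845
67.845 is ≥ 67 and < 70 → D+

D+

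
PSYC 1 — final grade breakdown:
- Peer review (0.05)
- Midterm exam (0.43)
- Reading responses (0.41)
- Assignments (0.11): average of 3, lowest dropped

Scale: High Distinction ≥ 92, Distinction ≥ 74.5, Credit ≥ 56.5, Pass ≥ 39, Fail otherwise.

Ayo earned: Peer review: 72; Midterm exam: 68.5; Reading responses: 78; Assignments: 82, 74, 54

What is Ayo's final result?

Assignments: drop 54 → average of remaining 2 = 156/2 = 78
Weighted total:
  Peer review 72 × 0.05 = 3.6
  Midterm exam 68.5 × 0.43 = 29.455
  Reading responses 78 × 0.41 = 31.98
  Assignments 78 × 0.11 = 8.58
Sum = 73.615
73.615 is ≥ 56.5 and < 74.5 → Credit

Credit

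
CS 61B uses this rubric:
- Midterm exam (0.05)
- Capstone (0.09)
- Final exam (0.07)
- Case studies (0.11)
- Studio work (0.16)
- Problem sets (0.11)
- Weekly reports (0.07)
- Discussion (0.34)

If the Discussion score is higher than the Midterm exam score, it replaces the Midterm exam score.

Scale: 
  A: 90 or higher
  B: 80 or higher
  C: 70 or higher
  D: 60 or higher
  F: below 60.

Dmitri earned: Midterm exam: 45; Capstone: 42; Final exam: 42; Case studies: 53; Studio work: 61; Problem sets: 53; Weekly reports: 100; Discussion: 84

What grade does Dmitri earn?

D

Discussion (84) > Midterm exam (45), so Midterm exam counts as 84.
Weighted total:
  Midterm exam 84 × 0.05 = 4.2
  Capstone 42 × 0.09 = 3.78
  Final exam 42 × 0.07 = 2.94
  Case studies 53 × 0.11 = 5.83
  Studio work 61 × 0.16 = 9.76
  Problem sets 53 × 0.11 = 5.83
  Weekly reports 100 × 0.07 = 7
  Discussion 84 × 0.34 = 28.56
Sum = 67.9
67.9 is ≥ 60 and < 70 → D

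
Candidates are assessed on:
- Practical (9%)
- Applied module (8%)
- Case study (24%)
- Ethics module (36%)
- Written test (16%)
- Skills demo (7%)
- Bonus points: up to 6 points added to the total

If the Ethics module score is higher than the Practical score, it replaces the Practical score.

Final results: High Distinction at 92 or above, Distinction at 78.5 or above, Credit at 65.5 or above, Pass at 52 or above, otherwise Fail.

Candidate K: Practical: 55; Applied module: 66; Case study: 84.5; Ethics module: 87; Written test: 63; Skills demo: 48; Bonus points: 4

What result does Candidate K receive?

Distinction

Ethics module (87) > Practical (55), so Practical counts as 87.
Weighted total:
  Practical 87 × 0.09 = 7.83
  Applied module 66 × 0.08 = 5.28
  Case study 84.5 × 0.24 = 20.28
  Ethics module 87 × 0.36 = 31.32
  Written test 63 × 0.16 = 10.08
  Skills demo 48 × 0.07 = 3.36
Sum = 78.15
Bonus points: 78.15 + 4 = 82.15
82.15 is ≥ 78.5 and < 92 → Distinction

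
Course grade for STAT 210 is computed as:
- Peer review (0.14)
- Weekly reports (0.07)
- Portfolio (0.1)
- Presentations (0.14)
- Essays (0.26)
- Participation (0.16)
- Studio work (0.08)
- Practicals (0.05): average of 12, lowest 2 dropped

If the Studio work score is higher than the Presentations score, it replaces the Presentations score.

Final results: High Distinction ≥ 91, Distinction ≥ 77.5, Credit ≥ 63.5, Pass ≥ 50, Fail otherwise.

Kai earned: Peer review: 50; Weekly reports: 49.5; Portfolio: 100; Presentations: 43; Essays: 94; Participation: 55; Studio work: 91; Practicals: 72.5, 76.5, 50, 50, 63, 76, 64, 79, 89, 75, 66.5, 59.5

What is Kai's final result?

Credit

Practicals: drop 50, 50 → average of remaining 10 = 721/10 = 72.1
Studio work (91) > Presentations (43), so Presentations counts as 91.
Weighted total:
  Peer review 50 × 0.14 = 7
  Weekly reports 49.5 × 0.07 = 3.465
  Portfolio 100 × 0.1 = 10
  Presentations 91 × 0.14 = 12.74
  Essays 94 × 0.26 = 24.44
  Participation 55 × 0.16 = 8.8
  Studio work 91 × 0.08 = 7.28
  Practicals 72.1 × 0.05 = 3.605
Sum = 77.33
77.33 is ≥ 63.5 and < 77.5 → Credit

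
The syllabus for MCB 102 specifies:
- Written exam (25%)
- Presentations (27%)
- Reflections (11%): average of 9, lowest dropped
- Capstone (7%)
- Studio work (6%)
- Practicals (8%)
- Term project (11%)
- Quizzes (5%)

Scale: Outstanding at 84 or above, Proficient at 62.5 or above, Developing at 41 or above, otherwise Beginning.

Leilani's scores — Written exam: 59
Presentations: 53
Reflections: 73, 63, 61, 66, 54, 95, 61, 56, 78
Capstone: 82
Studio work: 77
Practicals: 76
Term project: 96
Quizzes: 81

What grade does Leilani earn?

Reflections: drop 54 → average of remaining 8 = 553/8 = 69.125
Weighted total:
  Written exam 59 × 0.25 = 14.75
  Presentations 53 × 0.27 = 14.31
  Reflections 69.125 × 0.11 = 7.60375
  Capstone 82 × 0.07 = 5.74
  Studio work 77 × 0.06 = 4.62
  Practicals 76 × 0.08 = 6.08
  Term project 96 × 0.11 = 10.56
  Quizzes 81 × 0.05 = 4.05
Sum = 67.71375
67.71375 is ≥ 62.5 and < 84 → Proficient

Proficient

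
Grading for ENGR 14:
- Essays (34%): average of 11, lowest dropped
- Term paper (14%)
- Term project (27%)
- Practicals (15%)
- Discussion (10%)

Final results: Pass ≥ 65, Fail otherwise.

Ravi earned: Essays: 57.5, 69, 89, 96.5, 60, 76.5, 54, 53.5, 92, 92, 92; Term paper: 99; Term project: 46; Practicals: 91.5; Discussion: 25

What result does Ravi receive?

Essays: drop 53.5 → average of remaining 10 = 778.5/10 = 77.85
Weighted total:
  Essays 77.85 × 0.34 = 26.469
  Term paper 99 × 0.14 = 13.86
  Term project 46 × 0.27 = 12.42
  Practicals 91.5 × 0.15 = 13.725
  Discussion 25 × 0.1 = 2.5
Sum = 68.974
68.974 ≥ 65 → Pass

Pass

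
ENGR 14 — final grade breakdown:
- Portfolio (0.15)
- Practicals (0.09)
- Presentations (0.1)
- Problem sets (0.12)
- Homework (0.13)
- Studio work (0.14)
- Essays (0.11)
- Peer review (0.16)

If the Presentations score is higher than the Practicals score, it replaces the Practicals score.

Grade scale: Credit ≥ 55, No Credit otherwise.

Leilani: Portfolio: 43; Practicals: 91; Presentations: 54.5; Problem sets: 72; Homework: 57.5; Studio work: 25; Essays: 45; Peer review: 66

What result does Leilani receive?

Presentations (54.5) ≤ Practicals (91), so Practicals stays at 91.
Weighted total:
  Portfolio 43 × 0.15 = 6.45
  Practicals 91 × 0.09 = 8.19
  Presentations 54.5 × 0.1 = 5.45
  Problem sets 72 × 0.12 = 8.64
  Homework 57.5 × 0.13 = 7.475
  Studio work 25 × 0.14 = 3.5
  Essays 45 × 0.11 = 4.95
  Peer review 66 × 0.16 = 10.56
Sum = 55.215
55.215 ≥ 55 → Credit

Credit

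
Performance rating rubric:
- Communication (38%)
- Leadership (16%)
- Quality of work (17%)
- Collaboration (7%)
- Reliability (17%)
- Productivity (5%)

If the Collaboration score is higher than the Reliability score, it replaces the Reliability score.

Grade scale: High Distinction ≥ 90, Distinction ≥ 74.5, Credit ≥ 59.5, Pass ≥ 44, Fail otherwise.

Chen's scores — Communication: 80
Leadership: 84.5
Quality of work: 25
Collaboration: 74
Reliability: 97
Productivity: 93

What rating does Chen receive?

Collaboration (74) ≤ Reliability (97), so Reliability stays at 97.
Weighted total:
  Communication 80 × 0.38 = 30.4
  Leadership 84.5 × 0.16 = 13.52
  Quality of work 25 × 0.17 = 4.25
  Collaboration 74 × 0.07 = 5.18
  Reliability 97 × 0.17 = 16.49
  Productivity 93 × 0.05 = 4.65
Sum = 74.49
74.49 is ≥ 59.5 and < 74.5 → Credit

Credit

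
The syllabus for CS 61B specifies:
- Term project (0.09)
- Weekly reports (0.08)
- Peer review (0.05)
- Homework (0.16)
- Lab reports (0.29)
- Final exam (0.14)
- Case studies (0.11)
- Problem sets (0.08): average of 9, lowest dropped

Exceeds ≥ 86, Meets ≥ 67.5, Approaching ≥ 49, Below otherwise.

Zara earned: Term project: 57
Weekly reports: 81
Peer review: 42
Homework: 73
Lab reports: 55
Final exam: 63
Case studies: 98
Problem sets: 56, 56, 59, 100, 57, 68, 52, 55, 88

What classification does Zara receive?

Approaching

Problem sets: drop 52 → average of remaining 8 = 539/8 = 67.375
Weighted total:
  Term project 57 × 0.09 = 5.13
  Weekly reports 81 × 0.08 = 6.48
  Peer review 42 × 0.05 = 2.1
  Homework 73 × 0.16 = 11.68
  Lab reports 55 × 0.29 = 15.95
  Final exam 63 × 0.14 = 8.82
  Case studies 98 × 0.11 = 10.78
  Problem sets 67.375 × 0.08 = 5.39
Sum = 66.33
66.33 is ≥ 49 and < 67.5 → Approaching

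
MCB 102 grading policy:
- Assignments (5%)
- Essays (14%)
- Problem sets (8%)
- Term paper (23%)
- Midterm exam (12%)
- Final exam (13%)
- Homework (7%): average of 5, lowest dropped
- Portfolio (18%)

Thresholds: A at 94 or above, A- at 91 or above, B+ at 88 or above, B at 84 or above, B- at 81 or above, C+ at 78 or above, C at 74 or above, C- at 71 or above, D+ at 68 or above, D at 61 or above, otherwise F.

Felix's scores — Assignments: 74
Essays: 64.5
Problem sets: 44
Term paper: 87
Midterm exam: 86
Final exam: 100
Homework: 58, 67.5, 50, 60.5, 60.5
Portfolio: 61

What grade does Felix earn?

Homework: drop 50 → average of remaining 4 = 246.5/4 = 61.625
Weighted total:
  Assignments 74 × 0.05 = 3.7
  Essays 64.5 × 0.14 = 9.03
  Problem sets 44 × 0.08 = 3.52
  Term paper 87 × 0.23 = 20.01
  Midterm exam 86 × 0.12 = 10.32
  Final exam 100 × 0.13 = 13
  Homework 61.625 × 0.07 = 4.31375
  Portfolio 61 × 0.18 = 10.98
Sum = 74.87375
74.87375 is ≥ 74 and < 78 → C

C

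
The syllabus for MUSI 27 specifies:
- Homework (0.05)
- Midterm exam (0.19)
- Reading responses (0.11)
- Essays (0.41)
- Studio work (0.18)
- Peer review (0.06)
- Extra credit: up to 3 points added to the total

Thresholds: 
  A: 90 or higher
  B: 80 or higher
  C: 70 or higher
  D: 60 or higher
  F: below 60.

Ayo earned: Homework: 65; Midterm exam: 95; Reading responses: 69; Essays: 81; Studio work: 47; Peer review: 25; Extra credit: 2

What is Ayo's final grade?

C

Weighted total:
  Homework 65 × 0.05 = 3.25
  Midterm exam 95 × 0.19 = 18.05
  Reading responses 69 × 0.11 = 7.59
  Essays 81 × 0.41 = 33.21
  Studio work 47 × 0.18 = 8.46
  Peer review 25 × 0.06 = 1.5
Sum = 72.06
Extra credit: 72.06 + 2 = 74.06
74.06 is ≥ 70 and < 80 → C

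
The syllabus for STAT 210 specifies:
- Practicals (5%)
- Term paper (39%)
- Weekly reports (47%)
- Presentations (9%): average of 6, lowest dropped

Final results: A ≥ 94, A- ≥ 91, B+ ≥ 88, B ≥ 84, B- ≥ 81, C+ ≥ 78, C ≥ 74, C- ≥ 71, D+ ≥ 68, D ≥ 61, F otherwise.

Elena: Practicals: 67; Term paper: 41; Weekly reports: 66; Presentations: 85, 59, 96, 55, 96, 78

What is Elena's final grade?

F

Presentations: drop 55 → average of remaining 5 = 414/5 = 82.8
Weighted total:
  Practicals 67 × 0.05 = 3.35
  Term paper 41 × 0.39 = 15.99
  Weekly reports 66 × 0.47 = 31.02
  Presentations 82.8 × 0.09 = 7.452
Sum = 57.812
57.812 < 61 → F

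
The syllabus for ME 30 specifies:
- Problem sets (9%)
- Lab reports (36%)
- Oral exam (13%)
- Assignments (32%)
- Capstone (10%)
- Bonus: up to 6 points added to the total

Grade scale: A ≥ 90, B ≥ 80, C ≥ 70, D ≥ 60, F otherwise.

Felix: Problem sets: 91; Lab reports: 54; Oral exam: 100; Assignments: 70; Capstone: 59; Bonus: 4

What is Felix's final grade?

Weighted total:
  Problem sets 91 × 0.09 = 8.19
  Lab reports 54 × 0.36 = 19.44
  Oral exam 100 × 0.13 = 13
  Assignments 70 × 0.32 = 22.4
  Capstone 59 × 0.1 = 5.9
Sum = 68.93
Bonus: 68.93 + 4 = 72.93
72.93 is ≥ 70 and < 80 → C

C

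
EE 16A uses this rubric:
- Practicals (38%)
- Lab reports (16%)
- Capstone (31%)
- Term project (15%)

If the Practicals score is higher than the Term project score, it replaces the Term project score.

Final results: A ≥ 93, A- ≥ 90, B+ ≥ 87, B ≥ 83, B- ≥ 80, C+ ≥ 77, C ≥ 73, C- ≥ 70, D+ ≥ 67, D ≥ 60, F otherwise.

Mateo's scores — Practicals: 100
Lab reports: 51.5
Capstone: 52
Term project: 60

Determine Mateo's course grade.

Practicals (100) > Term project (60), so Term project counts as 100.
Weighted total:
  Practicals 100 × 0.38 = 38
  Lab reports 51.5 × 0.16 = 8.24
  Capstone 52 × 0.31 = 16.12
  Term project 100 × 0.15 = 15
Sum = 77.36
77.36 is ≥ 77 and < 80 → C+

C+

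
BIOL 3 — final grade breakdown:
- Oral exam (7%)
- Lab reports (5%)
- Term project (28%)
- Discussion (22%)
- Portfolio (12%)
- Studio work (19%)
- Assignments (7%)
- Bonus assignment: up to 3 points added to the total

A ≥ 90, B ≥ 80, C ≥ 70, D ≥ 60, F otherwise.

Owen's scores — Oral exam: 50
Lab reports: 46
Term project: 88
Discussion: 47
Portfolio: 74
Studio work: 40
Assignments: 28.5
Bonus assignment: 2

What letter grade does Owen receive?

Weighted total:
  Oral exam 50 × 0.07 = 3.5
  Lab reports 46 × 0.05 = 2.3
  Term project 88 × 0.28 = 24.64
  Discussion 47 × 0.22 = 10.34
  Portfolio 74 × 0.12 = 8.88
  Studio work 40 × 0.19 = 7.6
  Assignments 28.5 × 0.07 = 1.995
Sum = 59.255
Bonus assignment: 59.255 + 2 = 61.255
61.255 is ≥ 60 and < 70 → D

D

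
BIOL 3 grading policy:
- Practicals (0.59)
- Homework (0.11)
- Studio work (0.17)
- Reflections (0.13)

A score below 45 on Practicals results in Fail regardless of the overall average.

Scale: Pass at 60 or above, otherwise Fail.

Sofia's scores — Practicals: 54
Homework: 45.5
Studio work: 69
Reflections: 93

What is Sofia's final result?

Pass

Practicals score 54 ≥ 45: minimum met.
Weighted total:
  Practicals 54 × 0.59 = 31.86
  Homework 45.5 × 0.11 = 5.005
  Studio work 69 × 0.17 = 11.73
  Reflections 93 × 0.13 = 12.09
Sum = 60.685
60.685 ≥ 60 → Pass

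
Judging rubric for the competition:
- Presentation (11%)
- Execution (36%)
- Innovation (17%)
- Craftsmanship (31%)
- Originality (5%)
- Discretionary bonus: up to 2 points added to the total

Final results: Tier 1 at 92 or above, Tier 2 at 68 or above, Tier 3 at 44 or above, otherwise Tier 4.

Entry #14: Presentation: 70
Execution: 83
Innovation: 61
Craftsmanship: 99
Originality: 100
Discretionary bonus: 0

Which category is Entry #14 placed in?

Tier 2

Weighted total:
  Presentation 70 × 0.11 = 7.7
  Execution 83 × 0.36 = 29.88
  Innovation 61 × 0.17 = 10.37
  Craftsmanship 99 × 0.31 = 30.69
  Originality 100 × 0.05 = 5
Sum = 83.64
Discretionary bonus: 83.64 + 0 = 83.64
83.64 is ≥ 68 and < 92 → Tier 2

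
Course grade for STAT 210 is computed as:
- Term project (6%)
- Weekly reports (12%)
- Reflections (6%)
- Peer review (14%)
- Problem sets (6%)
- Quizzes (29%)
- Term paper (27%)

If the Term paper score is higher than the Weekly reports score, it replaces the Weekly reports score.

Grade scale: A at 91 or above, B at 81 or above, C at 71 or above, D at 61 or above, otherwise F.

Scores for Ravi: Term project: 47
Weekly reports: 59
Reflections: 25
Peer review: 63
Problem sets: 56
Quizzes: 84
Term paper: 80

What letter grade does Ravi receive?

C

Term paper (80) > Weekly reports (59), so Weekly reports counts as 80.
Weighted total:
  Term project 47 × 0.06 = 2.82
  Weekly reports 80 × 0.12 = 9.6
  Reflections 25 × 0.06 = 1.5
  Peer review 63 × 0.14 = 8.82
  Problem sets 56 × 0.06 = 3.36
  Quizzes 84 × 0.29 = 24.36
  Term paper 80 × 0.27 = 21.6
Sum = 72.06
72.06 is ≥ 71 and < 81 → C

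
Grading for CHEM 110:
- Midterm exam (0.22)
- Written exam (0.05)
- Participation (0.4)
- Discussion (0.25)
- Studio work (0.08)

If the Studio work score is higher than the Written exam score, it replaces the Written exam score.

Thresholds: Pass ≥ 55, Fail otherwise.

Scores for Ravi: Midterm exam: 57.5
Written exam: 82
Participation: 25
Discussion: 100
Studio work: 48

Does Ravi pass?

Pass

Studio work (48) ≤ Written exam (82), so Written exam stays at 82.
Weighted total:
  Midterm exam 57.5 × 0.22 = 12.65
  Written exam 82 × 0.05 = 4.1
  Participation 25 × 0.4 = 10
  Discussion 100 × 0.25 = 25
  Studio work 48 × 0.08 = 3.84
Sum = 55.59
55.59 ≥ 55 → Pass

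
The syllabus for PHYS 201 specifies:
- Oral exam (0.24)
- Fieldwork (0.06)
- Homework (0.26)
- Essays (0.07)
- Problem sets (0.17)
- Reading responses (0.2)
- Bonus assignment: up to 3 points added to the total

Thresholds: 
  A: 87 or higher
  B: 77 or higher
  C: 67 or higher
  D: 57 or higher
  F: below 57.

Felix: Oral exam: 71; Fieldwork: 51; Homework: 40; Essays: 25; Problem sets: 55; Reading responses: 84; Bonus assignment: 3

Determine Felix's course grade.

Weighted total:
  Oral exam 71 × 0.24 = 17.04
  Fieldwork 51 × 0.06 = 3.06
  Homework 40 × 0.26 = 10.4
  Essays 25 × 0.07 = 1.75
  Problem sets 55 × 0.17 = 9.35
  Reading responses 84 × 0.2 = 16.8
Sum = 58.4
Bonus assignment: 58.4 + 3 = 61.4
61.4 is ≥ 57 and < 67 → D

D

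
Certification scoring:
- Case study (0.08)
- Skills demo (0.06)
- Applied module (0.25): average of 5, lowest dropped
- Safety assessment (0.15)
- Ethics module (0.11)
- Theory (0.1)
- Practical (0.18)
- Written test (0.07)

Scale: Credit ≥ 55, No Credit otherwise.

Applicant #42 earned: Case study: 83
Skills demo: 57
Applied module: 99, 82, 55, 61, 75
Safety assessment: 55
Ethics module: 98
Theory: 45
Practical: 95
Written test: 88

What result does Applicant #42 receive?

Applied module: drop 55 → average of remaining 4 = 317/4 = 79.25
Weighted total:
  Case study 83 × 0.08 = 6.64
  Skills demo 57 × 0.06 = 3.42
  Applied module 79.25 × 0.25 = 19.8125
  Safety assessment 55 × 0.15 = 8.25
  Ethics module 98 × 0.11 = 10.78
  Theory 45 × 0.1 = 4.5
  Practical 95 × 0.18 = 17.1
  Written test 88 × 0.07 = 6.16
Sum = 76.6625
76.6625 ≥ 55 → Credit

Credit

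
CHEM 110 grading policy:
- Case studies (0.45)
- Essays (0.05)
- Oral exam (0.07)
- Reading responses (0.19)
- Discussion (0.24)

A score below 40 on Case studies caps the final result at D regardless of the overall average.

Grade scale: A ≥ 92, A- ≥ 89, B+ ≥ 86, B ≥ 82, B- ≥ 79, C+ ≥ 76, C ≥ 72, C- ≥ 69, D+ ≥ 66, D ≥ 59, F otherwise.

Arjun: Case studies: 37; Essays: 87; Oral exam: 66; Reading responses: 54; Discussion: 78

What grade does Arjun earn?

F

Case studies score 37 < 40: minimum not met.
Weighted total:
  Case studies 37 × 0.45 = 16.65
  Essays 87 × 0.05 = 4.35
  Oral exam 66 × 0.07 = 4.62
  Reading responses 54 × 0.19 = 10.26
  Discussion 78 × 0.24 = 18.72
Sum = 54.6
54.6 would be F; cap at D applies → F.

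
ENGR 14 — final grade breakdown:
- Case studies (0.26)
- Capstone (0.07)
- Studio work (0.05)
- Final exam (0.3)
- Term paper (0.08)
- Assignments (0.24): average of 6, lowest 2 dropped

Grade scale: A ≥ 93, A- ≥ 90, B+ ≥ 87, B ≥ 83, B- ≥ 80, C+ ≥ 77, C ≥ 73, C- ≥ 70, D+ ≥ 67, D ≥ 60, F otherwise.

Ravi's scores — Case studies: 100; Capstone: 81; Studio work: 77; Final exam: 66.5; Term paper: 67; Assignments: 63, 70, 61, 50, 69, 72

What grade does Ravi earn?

C+

Assignments: drop 50, 61 → average of remaining 4 = 274/4 = 68.5
Weighted total:
  Case studies 100 × 0.26 = 26
  Capstone 81 × 0.07 = 5.67
  Studio work 77 × 0.05 = 3.85
  Final exam 66.5 × 0.3 = 19.95
  Term paper 67 × 0.08 = 5.36
  Assignments 68.5 × 0.24 = 16.44
Sum = 77.27
77.27 is ≥ 77 and < 80 → C+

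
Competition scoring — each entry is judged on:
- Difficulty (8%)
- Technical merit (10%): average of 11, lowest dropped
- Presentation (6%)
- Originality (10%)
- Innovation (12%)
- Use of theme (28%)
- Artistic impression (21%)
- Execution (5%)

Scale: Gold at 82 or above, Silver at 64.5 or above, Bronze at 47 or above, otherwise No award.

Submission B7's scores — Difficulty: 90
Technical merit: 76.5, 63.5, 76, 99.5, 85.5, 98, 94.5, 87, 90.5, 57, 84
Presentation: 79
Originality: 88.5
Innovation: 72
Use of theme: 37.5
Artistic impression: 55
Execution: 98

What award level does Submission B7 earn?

Technical merit: drop 57 → average of remaining 10 = 855/10 = 85.5
Weighted total:
  Difficulty 90 × 0.08 = 7.2
  Technical merit 85.5 × 0.1 = 8.55
  Presentation 79 × 0.06 = 4.74
  Originality 88.5 × 0.1 = 8.85
  Innovation 72 × 0.12 = 8.64
  Use of theme 37.5 × 0.28 = 10.5
  Artistic impression 55 × 0.21 = 11.55
  Execution 98 × 0.05 = 4.9
Sum = 64.93
64.93 is ≥ 64.5 and < 82 → Silver

Silver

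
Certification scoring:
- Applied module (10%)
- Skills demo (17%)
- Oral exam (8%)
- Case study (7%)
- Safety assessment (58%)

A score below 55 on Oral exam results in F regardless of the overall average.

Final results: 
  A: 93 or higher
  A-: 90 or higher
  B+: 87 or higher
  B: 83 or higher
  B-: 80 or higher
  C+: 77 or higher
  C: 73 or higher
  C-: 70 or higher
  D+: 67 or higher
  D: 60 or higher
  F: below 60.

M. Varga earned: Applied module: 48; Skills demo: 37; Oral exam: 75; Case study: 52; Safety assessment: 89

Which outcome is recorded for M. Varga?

Oral exam score 75 ≥ 55: minimum met.
Weighted total:
  Applied module 48 × 0.1 = 4.8
  Skills demo 37 × 0.17 = 6.29
  Oral exam 75 × 0.08 = 6
  Case study 52 × 0.07 = 3.64
  Safety assessment 89 × 0.58 = 51.62
Sum = 72.35
72.35 is ≥ 70 and < 73 → C-

C-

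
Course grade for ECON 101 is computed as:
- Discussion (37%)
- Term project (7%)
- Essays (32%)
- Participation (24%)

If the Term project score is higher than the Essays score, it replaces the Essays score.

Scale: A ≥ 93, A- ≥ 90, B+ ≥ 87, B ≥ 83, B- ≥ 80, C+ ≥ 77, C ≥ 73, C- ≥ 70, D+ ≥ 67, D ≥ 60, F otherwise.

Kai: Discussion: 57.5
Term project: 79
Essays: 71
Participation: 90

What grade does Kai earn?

Term project (79) > Essays (71), so Essays counts as 79.
Weighted total:
  Discussion 57.5 × 0.37 = 21.275
  Term project 79 × 0.07 = 5.53
  Essays 79 × 0.32 = 25.28
  Participation 90 × 0.24 = 21.6
Sum = 73.685
73.685 is ≥ 73 and < 77 → C

C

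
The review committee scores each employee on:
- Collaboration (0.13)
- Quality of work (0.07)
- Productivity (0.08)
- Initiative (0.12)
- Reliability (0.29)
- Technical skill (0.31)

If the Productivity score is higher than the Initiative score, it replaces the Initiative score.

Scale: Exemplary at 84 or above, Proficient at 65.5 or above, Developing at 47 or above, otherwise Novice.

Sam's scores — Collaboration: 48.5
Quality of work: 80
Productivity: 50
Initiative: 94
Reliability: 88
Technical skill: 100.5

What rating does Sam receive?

Proficient

Productivity (50) ≤ Initiative (94), so Initiative stays at 94.
Weighted total:
  Collaboration 48.5 × 0.13 = 6.305
  Quality of work 80 × 0.07 = 5.6
  Productivity 50 × 0.08 = 4
  Initiative 94 × 0.12 = 11.28
  Reliability 88 × 0.29 = 25.52
  Technical skill 100.5 × 0.31 = 31.155
Sum = 83.86
83.86 is ≥ 65.5 and < 84 → Proficient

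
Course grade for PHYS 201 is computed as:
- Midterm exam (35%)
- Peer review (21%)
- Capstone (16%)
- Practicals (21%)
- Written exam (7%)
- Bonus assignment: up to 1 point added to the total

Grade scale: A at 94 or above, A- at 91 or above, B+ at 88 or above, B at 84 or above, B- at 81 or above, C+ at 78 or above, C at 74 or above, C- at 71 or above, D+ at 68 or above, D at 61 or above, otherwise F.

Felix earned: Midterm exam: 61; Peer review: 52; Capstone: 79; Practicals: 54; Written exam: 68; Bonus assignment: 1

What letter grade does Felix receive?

Weighted total:
  Midterm exam 61 × 0.35 = 21.35
  Peer review 52 × 0.21 = 10.92
  Capstone 79 × 0.16 = 12.64
  Practicals 54 × 0.21 = 11.34
  Written exam 68 × 0.07 = 4.76
Sum = 61.01
Bonus assignment: 61.01 + 1 = 62.01
62.01 is ≥ 61 and < 68 → D

D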